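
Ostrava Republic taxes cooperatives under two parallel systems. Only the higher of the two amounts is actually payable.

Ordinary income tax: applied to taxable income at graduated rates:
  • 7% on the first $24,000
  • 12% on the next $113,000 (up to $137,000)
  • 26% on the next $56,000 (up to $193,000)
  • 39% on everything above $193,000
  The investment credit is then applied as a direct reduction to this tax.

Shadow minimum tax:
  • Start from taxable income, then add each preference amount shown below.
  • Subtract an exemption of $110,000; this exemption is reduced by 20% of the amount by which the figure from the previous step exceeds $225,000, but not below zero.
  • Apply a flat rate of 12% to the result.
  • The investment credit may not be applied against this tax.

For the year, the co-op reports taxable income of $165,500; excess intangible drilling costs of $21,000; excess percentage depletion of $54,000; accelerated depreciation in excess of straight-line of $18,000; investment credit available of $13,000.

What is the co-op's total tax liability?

$18,624

Ordinary income tax:
  $24,000 × 7% = $1,680
  $113,000 × 12% = $13,560
  $28,500 × 26% = $7,410
  → $22,650
  Less investment credit $13,000 → $9,650

Shadow minimum tax:
  Adjusted income: $165,500 + $21,000 + $54,000 + $18,000 = $258,500
  Exemption: $110,000 − 20% × ($258,500 − $225,000) = $110,000 − $6,700 = $103,300
  Base: $258,500 − $103,300 = $155,200
  $155,200 × 12% = $18,624

$18,624 > $9,650, so the shadow minimum tax is the binding amount.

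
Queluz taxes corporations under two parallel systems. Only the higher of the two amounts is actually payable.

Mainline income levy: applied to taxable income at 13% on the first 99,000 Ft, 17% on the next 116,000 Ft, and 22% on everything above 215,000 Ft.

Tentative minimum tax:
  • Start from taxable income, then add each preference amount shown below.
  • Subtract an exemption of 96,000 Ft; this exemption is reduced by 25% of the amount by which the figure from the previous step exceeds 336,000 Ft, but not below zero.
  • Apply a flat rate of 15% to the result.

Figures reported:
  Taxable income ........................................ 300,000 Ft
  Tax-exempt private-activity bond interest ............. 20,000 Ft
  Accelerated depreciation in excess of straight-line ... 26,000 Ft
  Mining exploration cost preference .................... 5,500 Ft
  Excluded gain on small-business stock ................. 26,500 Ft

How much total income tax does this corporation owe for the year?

Tentative minimum tax:
  Adjusted income: 300,000 Ft + 20,000 Ft + 26,000 Ft + 5,500 Ft + 26,500 Ft = 378,000 Ft
  Exemption: 96,000 Ft − 25% × (378,000 Ft − 336,000 Ft) = 96,000 Ft − 10,500 Ft = 85,500 Ft
  Base: 378,000 Ft − 85,500 Ft = 292,500 Ft
  292,500 Ft × 15% = 43,875 Ft

Mainline income levy:
  99,000 Ft × 13% = 12,870 Ft
  116,000 Ft × 17% = 19,720 Ft
  85,000 Ft × 22% = 18,700 Ft
  → 51,290 Ft

51,290 Ft > 43,875 Ft, so the mainline income levy governs.

51,290 Ft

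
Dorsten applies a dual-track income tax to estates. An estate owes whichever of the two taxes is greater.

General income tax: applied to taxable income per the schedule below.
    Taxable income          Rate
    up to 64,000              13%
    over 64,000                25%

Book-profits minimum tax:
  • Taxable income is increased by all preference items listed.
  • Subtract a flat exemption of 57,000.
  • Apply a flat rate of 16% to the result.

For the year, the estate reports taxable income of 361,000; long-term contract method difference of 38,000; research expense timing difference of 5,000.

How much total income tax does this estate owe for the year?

82,570

Book-profits minimum tax:
  Adjusted income: 361,000 + 38,000 + 5,000 = 404,000
  Less exemption 57,000 → base 347,000
  347,000 × 16% = 55,520

General income tax:
  64,000 × 13% = 8,320
  297,000 × 25% = 74,250
  → 82,570

82,570 > 55,520, so the general income tax governs.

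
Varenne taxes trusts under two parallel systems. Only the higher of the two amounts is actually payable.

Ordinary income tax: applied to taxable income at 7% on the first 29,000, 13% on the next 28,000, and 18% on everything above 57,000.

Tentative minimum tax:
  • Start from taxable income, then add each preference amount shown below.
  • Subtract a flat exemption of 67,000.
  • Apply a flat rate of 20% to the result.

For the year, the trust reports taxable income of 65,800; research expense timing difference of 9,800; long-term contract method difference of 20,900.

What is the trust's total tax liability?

Ordinary income tax:
  29,000 × 7% = 2,030
  28,000 × 13% = 3,640
  8,800 × 18% = 1,584
  → 7,254

Tentative minimum tax:
  Adjusted income: 65,800 + 9,800 + 20,900 = 96,500
  Less exemption 67,000 → base 29,500
  29,500 × 20% = 5,900

7,254 > 5,900, so the ordinary income tax governs.

7,254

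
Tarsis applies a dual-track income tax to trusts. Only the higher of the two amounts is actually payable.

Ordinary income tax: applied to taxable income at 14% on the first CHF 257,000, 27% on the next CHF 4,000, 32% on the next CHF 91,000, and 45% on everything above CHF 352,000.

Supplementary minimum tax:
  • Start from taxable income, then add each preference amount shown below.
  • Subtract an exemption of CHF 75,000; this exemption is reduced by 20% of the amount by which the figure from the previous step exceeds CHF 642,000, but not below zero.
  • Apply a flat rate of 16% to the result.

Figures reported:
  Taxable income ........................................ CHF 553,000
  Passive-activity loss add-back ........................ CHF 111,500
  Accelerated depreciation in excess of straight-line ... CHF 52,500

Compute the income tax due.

CHF 156,630

Ordinary income tax:
  CHF 257,000 × 14% = CHF 35,980
  CHF 4,000 × 27% = CHF 1,080
  CHF 91,000 × 32% = CHF 29,120
  CHF 201,000 × 45% = CHF 90,450
  → CHF 156,630

Supplementary minimum tax:
  Adjusted income: CHF 553,000 + CHF 111,500 + CHF 52,500 = CHF 717,000
  Exemption: CHF 75,000 − 20% × (CHF 717,000 − CHF 642,000) = CHF 75,000 − CHF 15,000 = CHF 60,000
  Base: CHF 717,000 − CHF 60,000 = CHF 657,000
  CHF 657,000 × 16% = CHF 105,120

CHF 156,630 > CHF 105,120, so the ordinary income tax governs.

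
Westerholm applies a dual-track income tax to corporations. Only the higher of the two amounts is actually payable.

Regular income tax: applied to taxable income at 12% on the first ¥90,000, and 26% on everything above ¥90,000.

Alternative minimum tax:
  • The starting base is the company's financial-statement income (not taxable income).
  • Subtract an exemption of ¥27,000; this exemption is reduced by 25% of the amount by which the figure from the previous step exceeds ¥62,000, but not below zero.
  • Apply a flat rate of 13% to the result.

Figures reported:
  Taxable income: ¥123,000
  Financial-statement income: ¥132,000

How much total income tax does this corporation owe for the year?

¥19,380

Regular income tax:
  ¥90,000 × 12% = ¥10,800
  ¥33,000 × 26% = ¥8,580
  → ¥19,380

Alternative minimum tax:
  Base (financial-statement income): ¥132,000
  Exemption: ¥27,000 − 25% × (¥132,000 − ¥62,000) = ¥27,000 − ¥17,500 = ¥9,500
  Base: ¥132,000 − ¥9,500 = ¥122,500
  ¥122,500 × 13% = ¥15,925

¥19,380 > ¥15,925, so the regular income tax governs.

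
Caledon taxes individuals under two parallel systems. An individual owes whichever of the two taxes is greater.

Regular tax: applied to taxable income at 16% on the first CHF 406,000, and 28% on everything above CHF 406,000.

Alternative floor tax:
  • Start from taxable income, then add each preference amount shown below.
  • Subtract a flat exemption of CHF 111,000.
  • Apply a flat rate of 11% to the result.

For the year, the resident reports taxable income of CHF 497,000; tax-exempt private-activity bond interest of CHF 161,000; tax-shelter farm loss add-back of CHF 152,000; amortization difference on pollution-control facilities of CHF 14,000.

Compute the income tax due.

Alternative floor tax:
  Adjusted income: CHF 497,000 + CHF 161,000 + CHF 152,000 + CHF 14,000 = CHF 824,000
  Less exemption CHF 111,000 → base CHF 713,000
  CHF 713,000 × 11% = CHF 78,430

Regular tax:
  CHF 406,000 × 16% = CHF 64,960
  CHF 91,000 × 28% = CHF 25,480
  → CHF 90,440

CHF 90,440 > CHF 78,430, so the regular tax governs.

CHF 90,440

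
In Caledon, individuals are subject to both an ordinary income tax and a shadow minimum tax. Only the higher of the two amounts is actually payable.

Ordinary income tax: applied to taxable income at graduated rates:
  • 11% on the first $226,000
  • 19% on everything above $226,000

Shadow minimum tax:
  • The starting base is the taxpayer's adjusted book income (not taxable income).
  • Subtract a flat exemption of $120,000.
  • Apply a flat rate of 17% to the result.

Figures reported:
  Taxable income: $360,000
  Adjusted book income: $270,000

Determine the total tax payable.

Ordinary income tax:
  $226,000 × 11% = $24,860
  $134,000 × 19% = $25,460
  → $50,320

Shadow minimum tax:
  Base (adjusted book income): $270,000
  Less exemption $120,000 → base $150,000
  $150,000 × 17% = $25,500

$50,320 > $25,500, so the ordinary income tax governs.

$50,320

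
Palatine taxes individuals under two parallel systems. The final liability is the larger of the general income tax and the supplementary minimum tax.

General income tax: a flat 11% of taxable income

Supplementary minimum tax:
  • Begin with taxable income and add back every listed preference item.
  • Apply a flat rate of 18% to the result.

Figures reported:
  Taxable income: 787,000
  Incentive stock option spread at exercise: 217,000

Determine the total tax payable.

180,720

General income tax:
  787,000 × 11% = 86,570

Supplementary minimum tax:
  Adjusted income: 787,000 + 217,000 = 1,004,000
  1,004,000 × 18% = 180,720

180,720 > 86,570, so the supplementary minimum tax is the binding amount.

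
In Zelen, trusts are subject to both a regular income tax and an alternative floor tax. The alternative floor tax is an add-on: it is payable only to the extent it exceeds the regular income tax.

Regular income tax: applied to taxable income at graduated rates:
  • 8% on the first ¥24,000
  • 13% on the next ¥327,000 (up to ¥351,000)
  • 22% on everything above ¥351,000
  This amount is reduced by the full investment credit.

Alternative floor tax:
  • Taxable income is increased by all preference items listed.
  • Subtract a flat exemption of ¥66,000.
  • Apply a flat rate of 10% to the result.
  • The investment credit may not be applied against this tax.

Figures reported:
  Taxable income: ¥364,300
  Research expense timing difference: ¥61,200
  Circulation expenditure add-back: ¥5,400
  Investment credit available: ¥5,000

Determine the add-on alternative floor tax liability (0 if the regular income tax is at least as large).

Regular income tax:
  ¥24,000 × 8% = ¥1,920
  ¥327,000 × 13% = ¥42,510
  ¥13,300 × 22% = ¥2,926
  → ¥47,356
  Less investment credit ¥5,000 → ¥42,356

Alternative floor tax:
  Adjusted income: ¥364,300 + ¥61,200 + ¥5,400 = ¥430,900
  Less exemption ¥66,000 → base ¥364,900
  ¥364,900 × 10% = ¥36,490

¥36,490 ≤ ¥42,356, so no add-on is due.

¥0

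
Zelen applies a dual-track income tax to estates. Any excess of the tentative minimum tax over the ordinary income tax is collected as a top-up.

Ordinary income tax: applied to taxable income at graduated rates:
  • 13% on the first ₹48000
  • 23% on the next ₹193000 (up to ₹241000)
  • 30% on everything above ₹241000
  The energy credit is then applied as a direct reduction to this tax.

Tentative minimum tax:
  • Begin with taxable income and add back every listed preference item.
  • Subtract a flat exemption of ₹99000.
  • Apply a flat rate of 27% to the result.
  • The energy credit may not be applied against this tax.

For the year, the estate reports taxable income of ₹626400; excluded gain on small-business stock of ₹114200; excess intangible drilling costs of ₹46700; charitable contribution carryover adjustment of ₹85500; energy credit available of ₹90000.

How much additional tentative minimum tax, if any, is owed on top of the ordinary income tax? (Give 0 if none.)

Ordinary income tax:
  ₹48000 × 13% = ₹6240
  ₹193000 × 23% = ₹44390
  ₹385400 × 30% = ₹115620
  → ₹166250
  Less energy credit ₹90000 → ₹76250

Tentative minimum tax:
  Adjusted income: ₹626400 + ₹114200 + ₹46700 + ₹85500 = ₹872800
  Less exemption ₹99000 → base ₹773800
  ₹773800 × 27% = ₹208926

Excess of tentative minimum tax over ordinary income tax: ₹208926 − ₹76250 = ₹132676.

₹132676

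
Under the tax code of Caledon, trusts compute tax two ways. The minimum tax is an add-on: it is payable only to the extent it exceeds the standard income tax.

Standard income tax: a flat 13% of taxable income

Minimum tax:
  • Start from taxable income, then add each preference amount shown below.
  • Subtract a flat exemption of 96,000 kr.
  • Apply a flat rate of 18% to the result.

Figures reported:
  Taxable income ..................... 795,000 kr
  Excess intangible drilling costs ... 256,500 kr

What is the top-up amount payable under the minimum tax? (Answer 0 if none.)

Minimum tax:
  Adjusted income: 795,000 kr + 256,500 kr = 1,051,500 kr
  Less exemption 96,000 kr → base 955,500 kr
  955,500 kr × 18% = 171,990 kr

Standard income tax:
  795,000 kr × 13% = 103,350 kr

Excess of minimum tax over standard income tax: 171,990 kr − 103,350 kr = 68,640 kr.

68,640 kr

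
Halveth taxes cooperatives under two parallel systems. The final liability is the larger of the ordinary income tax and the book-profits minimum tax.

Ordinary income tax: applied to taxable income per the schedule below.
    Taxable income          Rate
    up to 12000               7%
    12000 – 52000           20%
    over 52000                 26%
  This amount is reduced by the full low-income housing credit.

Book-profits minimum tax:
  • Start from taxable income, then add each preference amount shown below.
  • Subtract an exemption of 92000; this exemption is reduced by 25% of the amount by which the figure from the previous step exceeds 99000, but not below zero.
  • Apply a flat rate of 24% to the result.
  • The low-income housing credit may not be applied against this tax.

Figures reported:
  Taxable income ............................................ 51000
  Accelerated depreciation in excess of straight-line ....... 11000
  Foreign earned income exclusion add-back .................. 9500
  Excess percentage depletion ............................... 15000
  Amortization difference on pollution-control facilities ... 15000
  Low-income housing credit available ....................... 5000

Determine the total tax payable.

3640

Ordinary income tax:
  12000 × 7% = 840
  39000 × 20% = 7800
  → 8640
  Less low-income housing credit 5000 → 3640

Book-profits minimum tax:
  Adjusted income: 51000 + 11000 + 9500 + 15000 + 15000 = 101500
  Exemption: 92000 − 25% × (101500 − 99000) = 92000 − 625 = 91375
  Base: 101500 − 91375 = 10125
  10125 × 24% = 2430

3640 > 2430, so the ordinary income tax governs.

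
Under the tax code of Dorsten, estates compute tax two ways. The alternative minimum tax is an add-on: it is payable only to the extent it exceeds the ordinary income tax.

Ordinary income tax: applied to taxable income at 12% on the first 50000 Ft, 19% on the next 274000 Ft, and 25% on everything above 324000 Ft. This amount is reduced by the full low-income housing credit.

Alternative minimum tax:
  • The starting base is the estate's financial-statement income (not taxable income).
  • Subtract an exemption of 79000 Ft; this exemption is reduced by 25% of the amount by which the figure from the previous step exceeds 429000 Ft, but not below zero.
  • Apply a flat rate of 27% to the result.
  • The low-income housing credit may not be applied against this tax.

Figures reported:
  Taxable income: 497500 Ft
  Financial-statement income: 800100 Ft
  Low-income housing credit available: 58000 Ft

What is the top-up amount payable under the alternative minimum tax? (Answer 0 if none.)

172592 Ft

Ordinary income tax:
  50000 Ft × 12% = 6000 Ft
  274000 Ft × 19% = 52060 Ft
  173500 Ft × 25% = 43375 Ft
  → 101435 Ft
  Less low-income housing credit 58000 Ft → 43435 Ft

Alternative minimum tax:
  Base (financial-statement income): 800100 Ft
  Exemption: 25% × (800100 Ft − 429000 Ft) = 92775 Ft ≥ 79000 Ft, so the exemption is fully phased out
  Base: 800100 Ft − 0 Ft = 800100 Ft
  800100 Ft × 27% = 216027 Ft

Excess of alternative minimum tax over ordinary income tax: 216027 Ft − 43435 Ft = 172592 Ft.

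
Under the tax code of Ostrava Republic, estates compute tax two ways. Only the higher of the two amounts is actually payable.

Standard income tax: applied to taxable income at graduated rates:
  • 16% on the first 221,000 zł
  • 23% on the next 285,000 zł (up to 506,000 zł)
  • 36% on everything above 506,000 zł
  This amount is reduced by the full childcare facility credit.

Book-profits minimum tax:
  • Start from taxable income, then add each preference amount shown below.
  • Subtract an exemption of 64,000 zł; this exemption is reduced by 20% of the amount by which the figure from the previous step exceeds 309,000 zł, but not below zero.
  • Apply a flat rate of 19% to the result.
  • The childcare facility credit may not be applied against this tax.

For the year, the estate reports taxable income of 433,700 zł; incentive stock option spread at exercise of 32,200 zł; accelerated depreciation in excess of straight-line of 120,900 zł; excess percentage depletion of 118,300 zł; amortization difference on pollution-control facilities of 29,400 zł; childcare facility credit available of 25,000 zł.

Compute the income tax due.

139,555 zł

Book-profits minimum tax:
  Adjusted income: 433,700 zł + 32,200 zł + 120,900 zł + 118,300 zł + 29,400 zł = 734,500 zł
  Exemption: 20% × (734,500 zł − 309,000 zł) = 85,100 zł ≥ 64,000 zł, so the exemption is fully phased out
  Base: 734,500 zł − 0 zł = 734,500 zł
  734,500 zł × 19% = 139,555 zł

Standard income tax:
  221,000 zł × 16% = 35,360 zł
  212,700 zł × 23% = 48,921 zł
  → 84,281 zł
  Less childcare facility credit 25,000 zł → 59,281 zł

139,555 zł > 59,281 zł, so the book-profits minimum tax is the binding amount.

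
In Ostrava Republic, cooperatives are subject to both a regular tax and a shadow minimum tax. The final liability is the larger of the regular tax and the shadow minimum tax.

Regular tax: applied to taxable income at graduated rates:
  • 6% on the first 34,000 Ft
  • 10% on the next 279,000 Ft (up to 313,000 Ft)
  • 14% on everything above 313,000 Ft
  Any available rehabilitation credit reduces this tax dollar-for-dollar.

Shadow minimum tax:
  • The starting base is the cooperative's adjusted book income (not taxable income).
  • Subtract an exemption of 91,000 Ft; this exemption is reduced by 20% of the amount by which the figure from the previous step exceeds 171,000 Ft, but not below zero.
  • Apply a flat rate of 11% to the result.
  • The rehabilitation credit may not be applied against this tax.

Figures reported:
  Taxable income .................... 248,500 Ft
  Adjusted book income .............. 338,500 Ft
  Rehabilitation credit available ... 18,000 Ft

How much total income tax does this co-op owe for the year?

30,910 Ft

Shadow minimum tax:
  Base (adjusted book income): 338,500 Ft
  Exemption: 91,000 Ft − 20% × (338,500 Ft − 171,000 Ft) = 91,000 Ft − 33,500 Ft = 57,500 Ft
  Base: 338,500 Ft − 57,500 Ft = 281,000 Ft
  281,000 Ft × 11% = 30,910 Ft

Regular tax:
  34,000 Ft × 6% = 2,040 Ft
  214,500 Ft × 10% = 21,450 Ft
  → 23,490 Ft
  Less rehabilitation credit 18,000 Ft → 5,490 Ft

30,910 Ft > 5,490 Ft, so the shadow minimum tax is the binding amount.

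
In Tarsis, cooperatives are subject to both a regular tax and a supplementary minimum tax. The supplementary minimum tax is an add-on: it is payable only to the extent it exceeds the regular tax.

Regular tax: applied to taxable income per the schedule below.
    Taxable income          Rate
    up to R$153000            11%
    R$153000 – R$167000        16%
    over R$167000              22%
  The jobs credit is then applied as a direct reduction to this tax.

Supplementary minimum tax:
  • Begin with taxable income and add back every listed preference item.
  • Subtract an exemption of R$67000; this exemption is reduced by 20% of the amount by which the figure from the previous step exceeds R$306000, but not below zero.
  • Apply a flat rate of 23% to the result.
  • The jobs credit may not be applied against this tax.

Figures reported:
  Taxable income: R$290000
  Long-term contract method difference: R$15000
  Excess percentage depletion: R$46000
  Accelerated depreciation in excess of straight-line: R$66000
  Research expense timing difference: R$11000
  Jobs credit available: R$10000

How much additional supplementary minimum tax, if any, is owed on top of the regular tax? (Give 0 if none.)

R$52512

Regular tax:
  R$153000 × 11% = R$16830
  R$14000 × 16% = R$2240
  R$123000 × 22% = R$27060
  → R$46130
  Less jobs credit R$10000 → R$36130

Supplementary minimum tax:
  Adjusted income: R$290000 + R$15000 + R$46000 + R$66000 + R$11000 = R$428000
  Exemption: R$67000 − 20% × (R$428000 − R$306000) = R$67000 − R$24400 = R$42600
  Base: R$428000 − R$42600 = R$385400
  R$385400 × 23% = R$88642

Excess of supplementary minimum tax over regular tax: R$88642 − R$36130 = R$52512.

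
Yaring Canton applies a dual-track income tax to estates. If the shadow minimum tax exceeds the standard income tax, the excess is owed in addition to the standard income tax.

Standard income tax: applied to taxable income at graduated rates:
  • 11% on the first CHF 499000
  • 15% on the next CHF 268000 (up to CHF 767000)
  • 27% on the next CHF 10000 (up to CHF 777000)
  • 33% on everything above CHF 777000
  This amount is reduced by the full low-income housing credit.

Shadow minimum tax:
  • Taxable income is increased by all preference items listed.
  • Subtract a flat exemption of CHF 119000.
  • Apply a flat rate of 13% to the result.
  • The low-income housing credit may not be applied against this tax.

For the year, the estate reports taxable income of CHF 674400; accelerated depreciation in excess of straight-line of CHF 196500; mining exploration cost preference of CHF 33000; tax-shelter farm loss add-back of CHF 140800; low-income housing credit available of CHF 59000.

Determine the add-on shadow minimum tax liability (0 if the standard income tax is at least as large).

Shadow minimum tax:
  Adjusted income: CHF 674400 + CHF 196500 + CHF 33000 + CHF 140800 = CHF 1044700
  Less exemption CHF 119000 → base CHF 925700
  CHF 925700 × 13% = CHF 120341

Standard income tax:
  CHF 499000 × 11% = CHF 54890
  CHF 175400 × 15% = CHF 26310
  → CHF 81200
  Less low-income housing credit CHF 59000 → CHF 22200

Excess of shadow minimum tax over standard income tax: CHF 120341 − CHF 22200 = CHF 98141.

CHF 98141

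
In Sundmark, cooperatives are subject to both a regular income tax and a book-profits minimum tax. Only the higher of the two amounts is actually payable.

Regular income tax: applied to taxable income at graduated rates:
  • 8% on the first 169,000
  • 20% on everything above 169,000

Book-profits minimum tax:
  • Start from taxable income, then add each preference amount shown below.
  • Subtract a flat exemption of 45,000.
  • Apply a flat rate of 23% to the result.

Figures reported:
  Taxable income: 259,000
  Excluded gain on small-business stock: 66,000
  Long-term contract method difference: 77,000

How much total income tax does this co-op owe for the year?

82,110

Book-profits minimum tax:
  Adjusted income: 259,000 + 66,000 + 77,000 = 402,000
  Less exemption 45,000 → base 357,000
  357,000 × 23% = 82,110

Regular income tax:
  169,000 × 8% = 13,520
  90,000 × 20% = 18,000
  → 31,520

82,110 > 31,520, so the book-profits minimum tax is the binding amount.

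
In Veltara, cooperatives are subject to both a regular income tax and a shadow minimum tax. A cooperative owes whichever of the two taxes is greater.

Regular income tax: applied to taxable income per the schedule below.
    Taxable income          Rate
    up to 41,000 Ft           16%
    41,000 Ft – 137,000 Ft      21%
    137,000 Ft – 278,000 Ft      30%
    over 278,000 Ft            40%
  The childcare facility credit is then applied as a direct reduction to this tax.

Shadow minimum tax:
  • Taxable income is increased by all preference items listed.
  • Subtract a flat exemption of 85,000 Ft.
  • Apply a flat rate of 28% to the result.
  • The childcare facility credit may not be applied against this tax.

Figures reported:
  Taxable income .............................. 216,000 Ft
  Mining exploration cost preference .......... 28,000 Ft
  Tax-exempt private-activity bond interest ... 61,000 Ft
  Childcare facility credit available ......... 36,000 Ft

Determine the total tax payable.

Shadow minimum tax:
  Adjusted income: 216,000 Ft + 28,000 Ft + 61,000 Ft = 305,000 Ft
  Less exemption 85,000 Ft → base 220,000 Ft
  220,000 Ft × 28% = 61,600 Ft

Regular income tax:
  41,000 Ft × 16% = 6,560 Ft
  96,000 Ft × 21% = 20,160 Ft
  79,000 Ft × 30% = 23,700 Ft
  → 50,420 Ft
  Less childcare facility credit 36,000 Ft → 14,420 Ft

61,600 Ft > 14,420 Ft, so the shadow minimum tax is the binding amount.

61,600 Ft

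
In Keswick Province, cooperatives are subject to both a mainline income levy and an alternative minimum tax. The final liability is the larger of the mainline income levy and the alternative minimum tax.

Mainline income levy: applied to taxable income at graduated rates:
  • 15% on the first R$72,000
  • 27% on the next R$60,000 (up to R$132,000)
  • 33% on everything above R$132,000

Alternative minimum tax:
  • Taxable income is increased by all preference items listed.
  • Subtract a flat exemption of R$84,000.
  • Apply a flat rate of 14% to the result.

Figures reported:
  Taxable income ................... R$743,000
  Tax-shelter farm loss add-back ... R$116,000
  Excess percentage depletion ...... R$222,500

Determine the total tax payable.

Mainline income levy:
  R$72,000 × 15% = R$10,800
  R$60,000 × 27% = R$16,200
  R$611,000 × 33% = R$201,630
  → R$228,630

Alternative minimum tax:
  Adjusted income: R$743,000 + R$116,000 + R$222,500 = R$1,081,500
  Less exemption R$84,000 → base R$997,500
  R$997,500 × 14% = R$139,650

R$228,630 > R$139,650, so the mainline income levy governs.

R$228,630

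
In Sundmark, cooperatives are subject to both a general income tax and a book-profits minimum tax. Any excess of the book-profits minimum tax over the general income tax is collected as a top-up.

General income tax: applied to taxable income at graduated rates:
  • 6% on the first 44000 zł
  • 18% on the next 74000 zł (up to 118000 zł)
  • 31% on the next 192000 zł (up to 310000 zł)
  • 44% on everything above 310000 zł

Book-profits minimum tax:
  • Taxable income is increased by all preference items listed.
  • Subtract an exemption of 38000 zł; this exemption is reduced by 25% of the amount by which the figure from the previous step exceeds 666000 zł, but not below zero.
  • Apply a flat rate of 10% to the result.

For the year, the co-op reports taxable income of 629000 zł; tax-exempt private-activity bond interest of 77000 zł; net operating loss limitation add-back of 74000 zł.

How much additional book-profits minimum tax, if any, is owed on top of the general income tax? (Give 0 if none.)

Book-profits minimum tax:
  Adjusted income: 629000 zł + 77000 zł + 74000 zł = 780000 zł
  Exemption: 38000 zł − 25% × (780000 zł − 666000 zł) = 38000 zł − 28500 zł = 9500 zł
  Base: 780000 zł − 9500 zł = 770500 zł
  770500 zł × 10% = 77050 zł

General income tax:
  44000 zł × 6% = 2640 zł
  74000 zł × 18% = 13320 zł
  192000 zł × 31% = 59520 zł
  319000 zł × 44% = 140360 zł
  → 215840 zł

77050 zł ≤ 215840 zł, so no add-on is due.

0 zł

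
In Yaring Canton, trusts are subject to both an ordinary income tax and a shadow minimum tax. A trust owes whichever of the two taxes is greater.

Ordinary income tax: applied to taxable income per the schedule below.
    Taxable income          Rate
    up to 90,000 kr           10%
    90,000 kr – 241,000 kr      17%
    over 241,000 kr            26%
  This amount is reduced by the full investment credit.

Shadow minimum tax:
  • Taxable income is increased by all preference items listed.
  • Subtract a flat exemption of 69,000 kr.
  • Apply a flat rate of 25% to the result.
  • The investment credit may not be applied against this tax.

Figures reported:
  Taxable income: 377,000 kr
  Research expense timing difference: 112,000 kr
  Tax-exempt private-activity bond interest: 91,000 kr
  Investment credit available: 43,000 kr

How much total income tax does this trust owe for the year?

Shadow minimum tax:
  Adjusted income: 377,000 kr + 112,000 kr + 91,000 kr = 580,000 kr
  Less exemption 69,000 kr → base 511,000 kr
  511,000 kr × 25% = 127,750 kr

Ordinary income tax:
  90,000 kr × 10% = 9,000 kr
  151,000 kr × 17% = 25,670 kr
  136,000 kr × 26% = 35,360 kr
  → 70,030 kr
  Less investment credit 43,000 kr → 27,030 kr

127,750 kr > 27,030 kr, so the shadow minimum tax is the binding amount.

127,750 kr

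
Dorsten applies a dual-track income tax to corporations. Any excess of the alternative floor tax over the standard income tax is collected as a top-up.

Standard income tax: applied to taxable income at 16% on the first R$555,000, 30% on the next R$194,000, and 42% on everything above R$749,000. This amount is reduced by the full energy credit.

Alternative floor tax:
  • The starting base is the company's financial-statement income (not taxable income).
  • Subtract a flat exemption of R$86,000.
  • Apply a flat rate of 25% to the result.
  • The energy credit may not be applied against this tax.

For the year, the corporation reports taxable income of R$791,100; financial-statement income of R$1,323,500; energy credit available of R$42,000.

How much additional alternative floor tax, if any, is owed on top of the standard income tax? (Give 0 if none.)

Standard income tax:
  R$555,000 × 16% = R$88,800
  R$194,000 × 30% = R$58,200
  R$42,100 × 42% = R$17,682
  → R$164,682
  Less energy credit R$42,000 → R$122,682

Alternative floor tax:
  Base (financial-statement income): R$1,323,500
  Less exemption R$86,000 → base R$1,237,500
  R$1,237,500 × 25% = R$309,375

Excess of alternative floor tax over standard income tax: R$309,375 − R$122,682 = R$186,693.

R$186,693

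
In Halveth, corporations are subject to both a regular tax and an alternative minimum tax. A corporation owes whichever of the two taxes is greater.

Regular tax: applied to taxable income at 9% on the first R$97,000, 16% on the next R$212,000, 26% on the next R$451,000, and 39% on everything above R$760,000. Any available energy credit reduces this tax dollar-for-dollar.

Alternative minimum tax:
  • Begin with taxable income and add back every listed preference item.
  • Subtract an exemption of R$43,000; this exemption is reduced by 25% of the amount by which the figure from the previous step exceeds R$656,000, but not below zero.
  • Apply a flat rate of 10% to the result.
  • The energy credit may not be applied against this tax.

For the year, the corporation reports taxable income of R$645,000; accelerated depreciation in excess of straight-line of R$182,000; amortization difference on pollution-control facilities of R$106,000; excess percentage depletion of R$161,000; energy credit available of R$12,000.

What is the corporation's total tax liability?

R$118,010

Alternative minimum tax:
  Adjusted income: R$645,000 + R$182,000 + R$106,000 + R$161,000 = R$1,094,000
  Exemption: 25% × (R$1,094,000 − R$656,000) = R$109,500 ≥ R$43,000, so the exemption is fully phased out
  Base: R$1,094,000 − R$0 = R$1,094,000
  R$1,094,000 × 10% = R$109,400

Regular tax:
  R$97,000 × 9% = R$8,730
  R$212,000 × 16% = R$33,920
  R$336,000 × 26% = R$87,360
  → R$130,010
  Less energy credit R$12,000 → R$118,010

R$118,010 > R$109,400, so the regular tax governs.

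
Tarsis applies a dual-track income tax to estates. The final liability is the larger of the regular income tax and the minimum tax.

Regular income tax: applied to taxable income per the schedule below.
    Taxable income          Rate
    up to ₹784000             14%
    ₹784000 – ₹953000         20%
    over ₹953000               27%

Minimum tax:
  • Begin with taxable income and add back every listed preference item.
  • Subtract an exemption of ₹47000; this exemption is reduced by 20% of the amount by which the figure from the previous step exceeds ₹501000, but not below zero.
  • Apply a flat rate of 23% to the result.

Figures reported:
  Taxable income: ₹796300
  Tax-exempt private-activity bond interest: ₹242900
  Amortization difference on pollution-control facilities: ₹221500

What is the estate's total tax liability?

Minimum tax:
  Adjusted income: ₹796300 + ₹242900 + ₹221500 = ₹1260700
  Exemption: 20% × (₹1260700 − ₹501000) = ₹151940 ≥ ₹47000, so the exemption is fully phased out
  Base: ₹1260700 − ₹0 = ₹1260700
  ₹1260700 × 23% = ₹289961

Regular income tax:
  ₹784000 × 14% = ₹109760
  ₹12300 × 20% = ₹2460
  → ₹112220

₹289961 > ₹112220, so the minimum tax is the binding amount.

₹289961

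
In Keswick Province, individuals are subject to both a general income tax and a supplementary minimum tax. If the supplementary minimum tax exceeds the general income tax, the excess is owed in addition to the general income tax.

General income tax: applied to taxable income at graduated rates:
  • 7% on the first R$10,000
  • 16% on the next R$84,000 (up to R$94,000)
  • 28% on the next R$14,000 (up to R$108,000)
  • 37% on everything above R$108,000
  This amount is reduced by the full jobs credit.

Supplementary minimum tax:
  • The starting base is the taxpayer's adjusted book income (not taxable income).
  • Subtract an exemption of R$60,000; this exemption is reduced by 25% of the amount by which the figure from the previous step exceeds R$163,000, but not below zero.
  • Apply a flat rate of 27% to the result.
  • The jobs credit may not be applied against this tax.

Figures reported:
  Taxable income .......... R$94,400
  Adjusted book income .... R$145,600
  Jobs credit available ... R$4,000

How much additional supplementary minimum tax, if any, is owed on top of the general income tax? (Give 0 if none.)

Supplementary minimum tax:
  Base (adjusted book income): R$145,600
  Exemption: R$145,600 ≤ R$163,000, so full R$60,000 applies
  Base: R$145,600 − R$60,000 = R$85,600
  R$85,600 × 27% = R$23,112

General income tax:
  R$10,000 × 7% = R$700
  R$84,000 × 16% = R$13,440
  R$400 × 28% = R$112
  → R$14,252
  Less jobs credit R$4,000 → R$10,252

Excess of supplementary minimum tax over general income tax: R$23,112 − R$10,252 = R$12,860.

R$12,860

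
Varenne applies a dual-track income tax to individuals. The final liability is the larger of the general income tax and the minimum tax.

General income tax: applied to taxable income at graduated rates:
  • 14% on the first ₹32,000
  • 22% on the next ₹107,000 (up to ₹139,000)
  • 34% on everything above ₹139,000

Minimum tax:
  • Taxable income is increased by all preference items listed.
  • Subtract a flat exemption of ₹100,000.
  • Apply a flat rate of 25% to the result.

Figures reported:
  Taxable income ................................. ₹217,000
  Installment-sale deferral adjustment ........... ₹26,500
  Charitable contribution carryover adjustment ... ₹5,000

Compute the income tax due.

Minimum tax:
  Adjusted income: ₹217,000 + ₹26,500 + ₹5,000 = ₹248,500
  Less exemption ₹100,000 → base ₹148,500
  ₹148,500 × 25% = ₹37,125

General income tax:
  ₹32,000 × 14% = ₹4,480
  ₹107,000 × 22% = ₹23,540
  ₹78,000 × 34% = ₹26,520
  → ₹54,540

₹54,540 > ₹37,125, so the general income tax governs.

₹54,540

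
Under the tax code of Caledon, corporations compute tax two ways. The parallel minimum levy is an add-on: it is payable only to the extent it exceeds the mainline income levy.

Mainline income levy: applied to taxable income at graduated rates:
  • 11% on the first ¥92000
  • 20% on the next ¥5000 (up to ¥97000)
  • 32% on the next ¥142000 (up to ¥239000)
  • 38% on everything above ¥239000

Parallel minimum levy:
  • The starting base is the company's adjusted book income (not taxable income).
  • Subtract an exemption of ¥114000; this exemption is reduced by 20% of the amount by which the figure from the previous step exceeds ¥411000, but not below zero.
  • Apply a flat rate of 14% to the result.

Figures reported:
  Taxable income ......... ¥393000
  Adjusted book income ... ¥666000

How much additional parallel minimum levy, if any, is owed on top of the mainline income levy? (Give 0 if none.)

Mainline income levy:
  ¥92000 × 11% = ¥10120
  ¥5000 × 20% = ¥1000
  ¥142000 × 32% = ¥45440
  ¥154000 × 38% = ¥58520
  → ¥115080

Parallel minimum levy:
  Base (adjusted book income): ¥666000
  Exemption: ¥114000 − 20% × (¥666000 − ¥411000) = ¥114000 − ¥51000 = ¥63000
  Base: ¥666000 − ¥63000 = ¥603000
  ¥603000 × 14% = ¥84420

¥84420 ≤ ¥115080, so no add-on is due.

¥0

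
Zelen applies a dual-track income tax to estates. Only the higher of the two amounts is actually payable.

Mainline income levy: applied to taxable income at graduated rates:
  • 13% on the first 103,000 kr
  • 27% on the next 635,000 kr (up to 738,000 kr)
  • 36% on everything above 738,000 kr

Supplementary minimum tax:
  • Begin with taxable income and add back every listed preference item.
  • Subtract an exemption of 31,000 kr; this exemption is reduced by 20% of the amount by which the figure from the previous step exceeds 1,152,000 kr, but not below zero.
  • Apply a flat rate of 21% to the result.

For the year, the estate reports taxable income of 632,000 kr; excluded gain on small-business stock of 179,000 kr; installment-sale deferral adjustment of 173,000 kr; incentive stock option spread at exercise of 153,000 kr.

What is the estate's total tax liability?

Mainline income levy:
  103,000 kr × 13% = 13,390 kr
  529,000 kr × 27% = 142,830 kr
  → 156,220 kr

Supplementary minimum tax:
  Adjusted income: 632,000 kr + 179,000 kr + 173,000 kr + 153,000 kr = 1,137,000 kr
  Exemption: 1,137,000 kr ≤ 1,152,000 kr, so full 31,000 kr applies
  Base: 1,137,000 kr − 31,000 kr = 1,106,000 kr
  1,106,000 kr × 21% = 232,260 kr

232,260 kr > 156,220 kr, so the supplementary minimum tax is the binding amount.

232,260 kr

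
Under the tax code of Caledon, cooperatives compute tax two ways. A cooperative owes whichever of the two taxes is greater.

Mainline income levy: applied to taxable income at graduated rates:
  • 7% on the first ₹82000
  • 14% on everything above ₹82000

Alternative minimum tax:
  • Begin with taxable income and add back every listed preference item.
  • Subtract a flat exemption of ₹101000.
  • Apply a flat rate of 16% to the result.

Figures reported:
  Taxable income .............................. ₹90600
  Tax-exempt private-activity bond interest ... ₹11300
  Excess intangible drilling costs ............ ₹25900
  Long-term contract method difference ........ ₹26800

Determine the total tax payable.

₹8576

Mainline income levy:
  ₹82000 × 7% = ₹5740
  ₹8600 × 14% = ₹1204
  → ₹6944

Alternative minimum tax:
  Adjusted income: ₹90600 + ₹11300 + ₹25900 + ₹26800 = ₹154600
  Less exemption ₹101000 → base ₹53600
  ₹53600 × 16% = ₹8576

₹8576 > ₹6944, so the alternative minimum tax is the binding amount.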